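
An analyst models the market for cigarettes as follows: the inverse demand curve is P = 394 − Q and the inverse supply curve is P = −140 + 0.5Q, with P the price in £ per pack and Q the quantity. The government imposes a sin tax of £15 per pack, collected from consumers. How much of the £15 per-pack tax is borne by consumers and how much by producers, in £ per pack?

Consumers bear £10 per pack; producers bear £5 per pack.

Rewrite in direct form: Qd = 394 − P and Qs = 2P + 280.
Before the tax: set 394 − P = 2P + 280 → P* = £38, Q* = 356.
With the tax collected from consumers, demand (in seller-price terms) shifts: Qd = 394 − (P + 15).
New equilibrium: consumers pay £48, producers receive £33, Q = 346. (Wedge: Pb − Ps = 15.)
Burden on consumers: £10; on producers: £5. (They sum to £15.)
The less price-elastic side of the market bears the larger share of a per-unit tax.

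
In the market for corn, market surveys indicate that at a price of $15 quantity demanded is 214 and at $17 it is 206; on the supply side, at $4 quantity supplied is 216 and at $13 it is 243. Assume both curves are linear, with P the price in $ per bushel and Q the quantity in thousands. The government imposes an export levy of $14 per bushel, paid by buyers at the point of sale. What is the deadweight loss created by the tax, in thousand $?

Demand slope: (206 − 214)/(17 − 15) = -4, so Qd = 274 − 4P.
Supply slope: (243 − 216)/(13 − 4) = 3, so Qs = 3P + 204.
Before the tax: set 274 − 4P = 3P + 204 → P* = $10, Q* = 234.
With the tax collected from buyers, demand (in seller-price terms) shifts: Qd = 274 − 4(P + 14).
Solving gives Q = 210 with buyers paying $16 and suppliers receiving $2 (the $14 wedge).
Quantity falls by |ΔQ| = |234 − 210| = 24.
DWL = ½ · t · |ΔQ| = ½ · 14 · 24 = $168.

Deadweight loss = $168 thousand.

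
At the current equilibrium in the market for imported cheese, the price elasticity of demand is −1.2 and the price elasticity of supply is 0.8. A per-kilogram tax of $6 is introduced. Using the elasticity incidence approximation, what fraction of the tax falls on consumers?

Incidence ratio: consumers' share ≈ εs / (εs + |εd|) = 0.8 / (0.8 + 1.2) = 0.4.
Supply is the less elastic side, so consumers bear the smaller share.

Consumers' share ≈ 0.4.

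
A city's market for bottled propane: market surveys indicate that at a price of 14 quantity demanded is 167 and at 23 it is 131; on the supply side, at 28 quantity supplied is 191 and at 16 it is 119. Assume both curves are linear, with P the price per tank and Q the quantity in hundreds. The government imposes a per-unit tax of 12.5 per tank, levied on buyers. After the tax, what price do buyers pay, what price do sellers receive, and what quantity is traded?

Buyers pay 27.5; sellers receive 15; quantity = 113.

Demand slope: (131 − 167)/(23 − 14) = -4, so Qd = 223 − 4P.
Supply slope: (119 − 191)/(16 − 28) = 6, so Qs = 6P + 23.
Without the tax, 223 − 4P = 6P + 23 gives 10P = 200, so P* = 20 and Q* = 143.
With the tax collected from buyers, demand (in seller-price terms) shifts: Qd = 223 − 4(P + 12.5).
New equilibrium: buyers pay 27.5, sellers receive 15, Q = 113. (Wedge: Pb − Ps = 12.5.)
The less price-elastic side of the market bears the larger share of a per-unit tax.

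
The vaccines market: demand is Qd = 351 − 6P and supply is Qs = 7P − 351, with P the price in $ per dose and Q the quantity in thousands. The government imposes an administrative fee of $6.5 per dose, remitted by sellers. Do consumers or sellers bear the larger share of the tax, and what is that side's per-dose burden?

Consumers bear the larger share: $3.5 per dose.

Before the tax: set 351 − 6P = 7P − 351 → P* = $54, Q* = 27.
With the tax collected from sellers, supply shifts: Qs = 7(P − 6.5) − 351.
New equilibrium: consumers pay $57.5, sellers receive $51, Q = 6. (Wedge: Pb − Ps = 6.5.)
Per-dose burden: consumers $3.5, sellers $3.
Consumers take the larger share because demand is less price-elastic here (demand slope 6 vs supply slope 7).
The less price-elastic side of the market bears the larger share of a per-unit tax.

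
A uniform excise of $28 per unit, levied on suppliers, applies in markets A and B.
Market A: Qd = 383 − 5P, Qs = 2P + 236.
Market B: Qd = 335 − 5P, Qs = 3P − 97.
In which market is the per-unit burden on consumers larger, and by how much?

Market A: pre-tax P* = $21, Q* = 278; post-tax Q = 238; per-unit burden on consumers = $8.
Market B: pre-tax P* = $54, Q* = 65; post-tax Q = 12.5; per-unit burden on consumers = $10.5.
Difference: $8 vs $10.5 → market B is larger by $2.5.

Market B, by $2.5.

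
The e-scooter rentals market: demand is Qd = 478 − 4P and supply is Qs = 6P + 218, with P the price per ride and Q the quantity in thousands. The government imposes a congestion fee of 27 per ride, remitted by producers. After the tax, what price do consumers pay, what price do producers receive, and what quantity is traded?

Consumers pay 42.2; producers receive 15.2; quantity = 309.2.

Without the tax, 478 − 4P = 6P + 218 gives 10P = 260, so P* = 26 and Q* = 374.
With the tax collected from producers, supply shifts: Qs = 6(P − 27) + 218.
New equilibrium: consumers pay 42.2, producers receive 15.2, Q = 309.2. (Wedge: Pb − Ps = 27.)
The less price-elastic side of the market bears the larger share of a per-unit tax.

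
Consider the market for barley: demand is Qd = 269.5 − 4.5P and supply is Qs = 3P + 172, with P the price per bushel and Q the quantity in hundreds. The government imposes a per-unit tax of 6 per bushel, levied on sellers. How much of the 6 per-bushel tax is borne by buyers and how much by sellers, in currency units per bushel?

Buyers bear 2.4 per bushel; sellers bear 3.6 per bushel.

Without the tax, 269.5 − 4.5P = 3P + 172 gives 7.5P = 97.5, so P* = 13 and Q* = 211.
With the tax collected from sellers, supply shifts: Qs = 3(P − 6) + 172.
New equilibrium: buyers pay 15.4, sellers receive 9.4, Q = 200.2. (Wedge: Pb − Ps = 6.)
Burden on buyers: 2.4; on sellers: 3.6. (They sum to 6.)
The less price-elastic side of the market bears the larger share of a per-unit tax.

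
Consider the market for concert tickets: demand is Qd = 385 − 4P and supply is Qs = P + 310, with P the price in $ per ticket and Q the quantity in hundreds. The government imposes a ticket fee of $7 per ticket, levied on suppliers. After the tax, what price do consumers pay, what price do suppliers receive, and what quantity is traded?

Consumers pay $16.4; suppliers receive $9.4; quantity = 319.4.

Before the tax: set 385 − 4P = P + 310 → P* = $15, Q* = 325.
With the tax collected from suppliers, supply shifts: Qs = (P − 7) + 310.
Solving gives Q = 319.4 with consumers paying $16.4 and suppliers receiving $9.4 (the $7 wedge).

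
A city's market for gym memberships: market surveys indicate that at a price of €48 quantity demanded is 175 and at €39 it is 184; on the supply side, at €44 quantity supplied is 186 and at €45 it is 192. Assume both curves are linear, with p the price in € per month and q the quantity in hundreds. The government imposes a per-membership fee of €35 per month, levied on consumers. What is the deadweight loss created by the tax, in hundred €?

Deadweight loss = €525 hundred.

Demand slope: (184 − 175)/(39 − 48) = -1, so qd = 223 − p.
Supply slope: (192 − 186)/(45 − 44) = 6, so qs = 6p − 78.
Without the tax, 223 − p = 6p − 78 gives 7p = 301, so p* = €43 and q* = 180.
With the tax collected from consumers, demand (in seller-price terms) shifts: qd = 223 − (p + 35).
New equilibrium: consumers pay €73, producers receive €38, q = 150. (Wedge: pb − ps = 35.)
Quantity falls by |ΔQ| = |180 − 150| = 30.
DWL = ½ · t · |ΔQ| = ½ · 35 · 30 = €525.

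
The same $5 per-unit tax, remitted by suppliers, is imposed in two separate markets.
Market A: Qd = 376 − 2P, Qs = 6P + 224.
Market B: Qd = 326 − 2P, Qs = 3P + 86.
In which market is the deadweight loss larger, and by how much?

Market A, by $3.75.

Market A: pre-tax P* = $19, Q* = 338; post-tax Q = 330.5; deadweight loss = $18.75.
Market B: pre-tax P* = $48, Q* = 230; post-tax Q = 224; deadweight loss = $15.
Difference: $18.75 vs $15 → market A is larger by $3.75.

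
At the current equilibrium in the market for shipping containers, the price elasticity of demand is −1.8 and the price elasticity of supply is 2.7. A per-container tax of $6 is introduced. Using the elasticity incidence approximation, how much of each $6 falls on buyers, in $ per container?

Buyers bear ≈ $3.6 per container.

Incidence ratio: buyers' share ≈ εs / (εs + |εd|) = 2.7 / (2.7 + 1.8) = 0.6.
So buyers bear ≈ 0.6 × $6 = $3.6; suppliers bear $2.4.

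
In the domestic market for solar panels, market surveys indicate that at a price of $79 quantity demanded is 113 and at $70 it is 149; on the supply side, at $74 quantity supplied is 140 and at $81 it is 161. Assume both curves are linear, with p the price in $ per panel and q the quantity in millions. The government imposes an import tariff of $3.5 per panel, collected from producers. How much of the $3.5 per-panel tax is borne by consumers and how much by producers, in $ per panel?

Consumers bear $1.5 per panel; producers bear $2 per panel.

Demand slope: (149 − 113)/(70 − 79) = -4, so qd = 429 − 4p.
Supply slope: (161 − 140)/(81 − 74) = 3, so qs = 3p − 82.
Before the tax: set 429 − 4p = 3p − 82 → p* = $73, q* = 137.
With the tax collected from producers, supply shifts: qs = 3(p − 3.5) − 82.
Solving gives q = 131 with consumers paying $74.5 and producers receiving $71 (the $3.5 wedge).
Burden on consumers: $1.5; on producers: $2. (They sum to $3.5.)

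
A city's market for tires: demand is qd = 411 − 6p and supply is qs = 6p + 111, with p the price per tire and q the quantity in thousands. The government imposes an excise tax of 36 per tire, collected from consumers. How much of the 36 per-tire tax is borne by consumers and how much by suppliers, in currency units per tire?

Without the tax, 411 − 6p = 6p + 111 gives 12p = 300, so p* = 25 and q* = 261.
With the tax collected from consumers, demand (in seller-price terms) shifts: qd = 411 − 6(p + 36).
New equilibrium: consumers pay 43, suppliers receive 7, q = 153. (Wedge: pb − ps = 36.)
Burden on consumers: 18; on suppliers: 18. (They sum to 36.)

Consumers bear 18 per tire; suppliers bear 18 per tire.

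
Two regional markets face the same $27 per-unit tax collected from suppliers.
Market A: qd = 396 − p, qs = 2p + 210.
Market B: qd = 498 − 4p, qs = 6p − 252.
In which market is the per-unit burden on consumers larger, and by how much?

Market A, by $1.8.

Market A: pre-tax p* = $62, q* = 334; post-tax q = 316; per-unit burden on consumers = $18.
Market B: pre-tax p* = $75, q* = 198; post-tax q = 133.2; per-unit burden on consumers = $16.2.
Difference: $18 vs $16.2 → market A is larger by $1.8.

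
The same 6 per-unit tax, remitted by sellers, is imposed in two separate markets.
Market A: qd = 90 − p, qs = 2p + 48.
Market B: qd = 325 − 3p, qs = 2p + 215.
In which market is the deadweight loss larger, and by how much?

Market B, by 9.6.

Market A: pre-tax p* = 14, q* = 76; post-tax q = 72; deadweight loss = 12.
Market B: pre-tax p* = 22, q* = 259; post-tax q = 251.8; deadweight loss = 21.6.
Difference: 12 vs 21.6 → market B is larger by 9.6.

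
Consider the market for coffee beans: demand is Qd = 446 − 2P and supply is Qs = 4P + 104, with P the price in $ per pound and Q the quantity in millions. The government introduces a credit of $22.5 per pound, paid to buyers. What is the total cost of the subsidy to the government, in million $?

Before the subsidy: set 446 − 2P = 4P + 104 → P* = $57, Q* = 332.
With a per-unit subsidy paid to buyers, each effectively pays P − 22.5, so demand becomes Qd = 446 − 2(P − 22.5).
New equilibrium: buyers pay $42, suppliers receive $64.5, Q = 362. (Wedge: Pb − Ps = −22.5.)
Outlay = t · Q = 22.5 · 362 = $8145.

Government outlay = $8145 million.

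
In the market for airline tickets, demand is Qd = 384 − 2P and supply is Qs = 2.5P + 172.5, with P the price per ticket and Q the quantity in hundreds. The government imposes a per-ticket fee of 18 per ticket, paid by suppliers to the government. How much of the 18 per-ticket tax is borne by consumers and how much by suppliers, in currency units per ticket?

Before the tax: set 384 − 2P = 2.5P + 172.5 → P* = 47, Q* = 290.
With the tax collected from suppliers, supply shifts: Qs = 2.5(P − 18) + 172.5.
New equilibrium: consumers pay 57, suppliers receive 39, Q = 270. (Wedge: Pb − Ps = 18.)
Burden on consumers: 10; on suppliers: 8. (They sum to 18.)
The less price-elastic side of the market bears the larger share of a per-unit tax.

Consumers bear 10 per ticket; suppliers bear 8 per ticket.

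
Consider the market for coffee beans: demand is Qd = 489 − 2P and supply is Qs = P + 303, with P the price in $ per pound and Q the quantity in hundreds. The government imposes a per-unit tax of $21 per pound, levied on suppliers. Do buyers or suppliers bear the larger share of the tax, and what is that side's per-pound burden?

Before the tax: set 489 − 2P = P + 303 → P* = $62, Q* = 365.
With the tax collected from suppliers, supply shifts: Qs = (P − 21) + 303.
Solving gives Q = 351 with buyers paying $69 and suppliers receiving $48 (the $21 wedge).
Per-pound burden: buyers $7, suppliers $14.
Suppliers take the larger share because supply is less price-elastic here (demand slope 2 vs supply slope 1).

Suppliers bear the larger share: $14 per pound.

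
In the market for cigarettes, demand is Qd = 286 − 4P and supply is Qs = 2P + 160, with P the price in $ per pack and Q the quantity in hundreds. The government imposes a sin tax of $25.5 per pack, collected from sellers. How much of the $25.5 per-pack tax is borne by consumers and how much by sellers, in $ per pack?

Before the tax: set 286 − 4P = 2P + 160 → P* = $21, Q* = 202.
With the tax collected from sellers, supply shifts: Qs = 2(P − 25.5) + 160.
Solving gives Q = 168 with consumers paying $29.5 and sellers receiving $4 (the $25.5 wedge).
Burden on consumers: $8.5; on sellers: $17. (They sum to $25.5.)
The less price-elastic side of the market bears the larger share of a per-unit tax.

Consumers bear $8.5 per pack; sellers bear $17 per pack.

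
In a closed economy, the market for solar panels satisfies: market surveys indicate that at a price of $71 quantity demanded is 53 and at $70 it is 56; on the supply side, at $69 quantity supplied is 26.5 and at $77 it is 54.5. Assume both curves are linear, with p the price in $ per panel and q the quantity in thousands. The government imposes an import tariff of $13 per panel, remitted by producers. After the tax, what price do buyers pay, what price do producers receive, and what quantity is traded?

Buyers pay $81; producers receive $68; quantity = 23.

Demand slope: (56 − 53)/(70 − 71) = -3, so qd = 266 − 3p.
Supply slope: (54.5 − 26.5)/(77 − 69) = 3.5, so qs = 3.5p − 215.
Before the tax: set 266 − 3p = 3.5p − 215 → p* = $74, q* = 44.
With the tax collected from producers, supply shifts: qs = 3.5(p − 13) − 215.
New equilibrium: buyers pay $81, producers receive $68, q = 23. (Wedge: pb − ps = 13.)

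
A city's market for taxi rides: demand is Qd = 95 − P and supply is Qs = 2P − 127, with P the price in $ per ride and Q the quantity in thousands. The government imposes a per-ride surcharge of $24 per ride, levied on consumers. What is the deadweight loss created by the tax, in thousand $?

Deadweight loss = $192 thousand.

Without the tax, 95 − P = 2P − 127 gives 3P = 222, so P* = $74 and Q* = 21.
With the tax collected from consumers, demand (in seller-price terms) shifts: Qd = 95 − (P + 24).
Solving gives Q = 5 with consumers paying $90 and suppliers receiving $66 (the $24 wedge).
Quantity falls by |ΔQ| = |21 − 5| = 16.
DWL = ½ · t · |ΔQ| = ½ · 24 · 16 = $192.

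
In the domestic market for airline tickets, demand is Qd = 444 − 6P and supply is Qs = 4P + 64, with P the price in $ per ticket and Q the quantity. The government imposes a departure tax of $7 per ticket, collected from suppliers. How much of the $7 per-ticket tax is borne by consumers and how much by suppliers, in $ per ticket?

Without the tax, 444 − 6P = 4P + 64 gives 10P = 380, so P* = $38 and Q* = 216.
With the tax collected from suppliers, supply shifts: Qs = 4(P − 7) + 64.
Solving gives Q = 199.2 with consumers paying $40.8 and suppliers receiving $33.8 (the $7 wedge).
Burden on consumers: $2.8; on suppliers: $4.2. (They sum to $7.)
The less price-elastic side of the market bears the larger share of a per-unit tax.

Consumers bear $2.8 per ticket; suppliers bear $4.2 per ticket.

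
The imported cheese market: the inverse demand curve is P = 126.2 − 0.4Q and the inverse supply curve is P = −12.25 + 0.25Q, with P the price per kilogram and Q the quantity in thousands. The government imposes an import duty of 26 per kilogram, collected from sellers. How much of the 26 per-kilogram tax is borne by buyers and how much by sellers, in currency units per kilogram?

Buyers bear 16 per kilogram; sellers bear 10 per kilogram.

Inverting to Q(P) form: Qd = 315.5 − 2.5P; Qs = 4P + 49.
Before the tax: set 315.5 − 2.5P = 4P + 49 → P* = 41, Q* = 213.
With the tax collected from sellers, supply shifts: Qs = 4(P − 26) + 49.
New equilibrium: buyers pay 57, sellers receive 31, Q = 173. (Wedge: Pb − Ps = 26.)
Burden on buyers: 16; on sellers: 10. (They sum to 26.)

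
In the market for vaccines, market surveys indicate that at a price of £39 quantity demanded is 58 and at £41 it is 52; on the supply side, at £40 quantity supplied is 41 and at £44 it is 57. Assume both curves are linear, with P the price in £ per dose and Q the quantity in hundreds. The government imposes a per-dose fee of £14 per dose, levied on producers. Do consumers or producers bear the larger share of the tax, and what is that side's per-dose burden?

Consumers bear the larger share: £8 per dose.

Demand slope: (52 − 58)/(41 − 39) = -3, so Qd = 175 − 3P.
Supply slope: (57 − 41)/(44 − 40) = 4, so Qs = 4P − 119.
Before the tax: set 175 − 3P = 4P − 119 → P* = £42, Q* = 49.
With the tax collected from producers, supply shifts: Qs = 4(P − 14) − 119.
Solving gives Q = 25 with consumers paying £50 and producers receiving £36 (the £14 wedge).
Per-dose burden: consumers £8, producers £6.
Consumers take the larger share because demand is less price-elastic here (demand slope 3 vs supply slope 4).
The less price-elastic side of the market bears the larger share of a per-unit tax.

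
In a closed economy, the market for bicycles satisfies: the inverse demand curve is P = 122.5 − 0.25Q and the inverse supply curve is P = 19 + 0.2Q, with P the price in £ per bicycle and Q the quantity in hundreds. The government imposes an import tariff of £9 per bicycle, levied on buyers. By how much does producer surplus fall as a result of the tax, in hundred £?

Inverting to Q(P) form: Qd = 490 − 4P; Qs = 5P − 95.
Without the tax, 490 − 4P = 5P − 95 gives 9P = 585, so P* = £65 and Q* = 230.
With the tax collected from buyers, demand (in seller-price terms) shifts: Qd = 490 − 4(P + 9).
New equilibrium: buyers pay £70, producers receive £61, Q = 210. (Wedge: Pb − Ps = 9.)
ΔPS is the trapezoid between Q = 210 and Q = 230 of height £4: ½ · (230 + 210) · 4 = £880.

Producer surplus falls by £880 hundred.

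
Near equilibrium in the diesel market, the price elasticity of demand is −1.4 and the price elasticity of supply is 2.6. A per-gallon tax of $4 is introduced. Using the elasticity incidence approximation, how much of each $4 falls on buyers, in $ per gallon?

Buyers bear ≈ $2.6 per gallon.

Incidence ratio: buyers' share ≈ εs / (εs + |εd|) = 2.6 / (2.6 + 1.4) = 0.65.
So buyers bear ≈ 0.65 × $4 = $2.6; producers bear $1.4.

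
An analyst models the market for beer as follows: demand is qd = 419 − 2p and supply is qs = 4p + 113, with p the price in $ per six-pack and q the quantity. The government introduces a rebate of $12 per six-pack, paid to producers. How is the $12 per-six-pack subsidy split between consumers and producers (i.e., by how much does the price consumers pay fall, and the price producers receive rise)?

Without the subsidy, 419 − 2p = 4p + 113 gives 6p = 306, so p* = $51 and q* = 317.
With a per-unit subsidy paid to producers, each receives p + 12 per unit sold, so supply becomes qs = 4(p + 12) + 113.
New equilibrium: consumers pay $43, producers receive $55, q = 333. (Wedge: pb − ps = −12.)
Gain to consumers: $8; to producers: $4. (They sum to $12.)

Consumers gain $8 per six-pack; producers gain $4 per six-pack.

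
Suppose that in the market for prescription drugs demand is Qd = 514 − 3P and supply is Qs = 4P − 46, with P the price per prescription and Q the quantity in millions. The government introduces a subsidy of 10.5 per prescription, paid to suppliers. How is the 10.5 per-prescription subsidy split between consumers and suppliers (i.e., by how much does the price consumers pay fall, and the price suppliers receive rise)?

Consumers gain 6 per prescription; suppliers gain 4.5 per prescription.

Before the subsidy: set 514 − 3P = 4P − 46 → P* = 80, Q* = 274.
With a per-unit subsidy paid to suppliers, each receives P + 10.5 per unit sold, so supply becomes Qs = 4(P + 10.5) − 46.
Solving gives Q = 292 with consumers paying 74 and suppliers receiving 84.5 (the 10.5 wedge).
Gain to consumers: 6; to suppliers: 4.5. (They sum to 10.5.)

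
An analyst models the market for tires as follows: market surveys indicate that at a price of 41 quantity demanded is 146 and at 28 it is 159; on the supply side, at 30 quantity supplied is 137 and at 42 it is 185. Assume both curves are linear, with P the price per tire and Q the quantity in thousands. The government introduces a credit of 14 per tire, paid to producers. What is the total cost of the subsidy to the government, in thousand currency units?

Demand slope: (159 − 146)/(28 − 41) = -1, so Qd = 187 − P.
Supply slope: (185 − 137)/(42 − 30) = 4, so Qs = 4P + 17.
Without the subsidy, 187 − P = 4P + 17 gives 5P = 170, so P* = 34 and Q* = 153.
With a per-unit subsidy paid to producers, each receives P + 14 per unit sold, so supply becomes Qs = 4(P + 14) + 17.
Solving gives Q = 164.2 with consumers paying 22.8 and producers receiving 36.8 (the 14 wedge).
Outlay = t · Q = 14 · 164.2 = 2298.8.

Government outlay = 2298.8 thousand.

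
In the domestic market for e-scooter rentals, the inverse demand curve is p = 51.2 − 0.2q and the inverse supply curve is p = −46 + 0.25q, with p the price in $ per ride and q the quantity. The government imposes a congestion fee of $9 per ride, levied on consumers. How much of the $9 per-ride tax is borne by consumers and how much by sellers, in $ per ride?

Inverting to q(p) form: qd = 256 − 5p; qs = 4p + 184.
Without the tax, 256 − 5p = 4p + 184 gives 9p = 72, so p* = $8 and q* = 216.
With the tax collected from consumers, demand (in seller-price terms) shifts: qd = 256 − 5(p + 9).
Solving gives q = 196 with consumers paying $12 and sellers receiving $3 (the $9 wedge).
Burden on consumers: $4; on sellers: $5. (They sum to $9.)
The less price-elastic side of the market bears the larger share of a per-unit tax.

Consumers bear $4 per ride; sellers bear $5 per ride.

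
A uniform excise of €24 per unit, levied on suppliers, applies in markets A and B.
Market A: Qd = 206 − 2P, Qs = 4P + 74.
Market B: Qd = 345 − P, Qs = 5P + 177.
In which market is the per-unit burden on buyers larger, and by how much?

Market A: pre-tax P* = €22, Q* = 162; post-tax Q = 130; per-unit burden on buyers = €16.
Market B: pre-tax P* = €28, Q* = 317; post-tax Q = 297; per-unit burden on buyers = €20.
Difference: €16 vs €20 → market B is larger by €4.

Market B, by €4.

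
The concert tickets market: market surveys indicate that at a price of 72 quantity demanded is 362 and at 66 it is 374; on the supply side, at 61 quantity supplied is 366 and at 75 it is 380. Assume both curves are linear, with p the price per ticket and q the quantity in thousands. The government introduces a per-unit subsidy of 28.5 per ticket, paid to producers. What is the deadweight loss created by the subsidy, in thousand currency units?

Deadweight loss = 270.75 thousand.

Demand slope: (374 − 362)/(66 − 72) = -2, so qd = 506 − 2p.
Supply slope: (380 − 366)/(75 − 61) = 1, so qs = p + 305.
Without the subsidy, 506 − 2p = p + 305 gives 3p = 201, so p* = 67 and q* = 372.
With a per-unit subsidy paid to producers, each receives p + 28.5 per unit sold, so supply becomes qs = (p + 28.5) + 305.
Solving gives q = 391 with buyers paying 57.5 and producers receiving 86 (the 28.5 wedge).
Quantity rises by |ΔQ| = |372 − 391| = 19.
DWL = ½ · t · |ΔQ| = ½ · 28.5 · 19 = 270.75.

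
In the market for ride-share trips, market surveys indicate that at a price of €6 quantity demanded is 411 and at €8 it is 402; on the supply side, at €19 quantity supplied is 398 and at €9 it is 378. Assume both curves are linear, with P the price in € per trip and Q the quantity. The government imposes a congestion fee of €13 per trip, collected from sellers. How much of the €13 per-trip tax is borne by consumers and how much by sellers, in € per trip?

Consumers bear €4 per trip; sellers bear €9 per trip.

Demand slope: (402 − 411)/(8 − 6) = -4.5, so Qd = 438 − 4.5P.
Supply slope: (378 − 398)/(9 − 19) = 2, so Qs = 2P + 360.
Before the tax: set 438 − 4.5P = 2P + 360 → P* = €12, Q* = 384.
With the tax collected from sellers, supply shifts: Qs = 2(P − 13) + 360.
Solving gives Q = 366 with consumers paying €16 and sellers receiving €3 (the €13 wedge).
Burden on consumers: €4; on sellers: €9. (They sum to €13.)
The less price-elastic side of the market bears the larger share of a per-unit tax.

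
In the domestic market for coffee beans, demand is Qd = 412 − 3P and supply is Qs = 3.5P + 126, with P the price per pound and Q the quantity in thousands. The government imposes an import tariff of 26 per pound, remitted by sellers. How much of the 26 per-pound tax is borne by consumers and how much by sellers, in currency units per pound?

Without the tax, 412 − 3P = 3.5P + 126 gives 6.5P = 286, so P* = 44 and Q* = 280.
With the tax collected from sellers, supply shifts: Qs = 3.5(P − 26) + 126.
Solving gives Q = 238 with consumers paying 58 and sellers receiving 32 (the 26 wedge).
Burden on consumers: 14; on sellers: 12. (They sum to 26.)
The less price-elastic side of the market bears the larger share of a per-unit tax.

Consumers bear 14 per pound; sellers bear 12 per pound.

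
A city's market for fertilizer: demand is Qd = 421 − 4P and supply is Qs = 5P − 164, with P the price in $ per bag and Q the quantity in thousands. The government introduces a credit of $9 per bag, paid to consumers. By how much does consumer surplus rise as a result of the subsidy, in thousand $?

Before the subsidy: set 421 − 4P = 5P − 164 → P* = $65, Q* = 161.
With a per-unit subsidy paid to consumers, each effectively pays P − 9, so demand becomes Qd = 421 − 4(P − 9).
New equilibrium: consumers pay $60, sellers receive $69, Q = 181. (Wedge: Pb − Ps = −9.)
ΔCS is the trapezoid between Q = 181 and Q = 161 of height $5: ½ · (161 + 181) · 5 = $855.

Consumer surplus rises by $855 thousand.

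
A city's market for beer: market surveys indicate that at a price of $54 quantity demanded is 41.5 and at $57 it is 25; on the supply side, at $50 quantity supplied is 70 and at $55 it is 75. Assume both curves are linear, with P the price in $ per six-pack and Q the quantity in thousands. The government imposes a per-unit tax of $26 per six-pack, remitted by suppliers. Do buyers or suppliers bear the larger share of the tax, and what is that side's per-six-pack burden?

Suppliers bear the larger share: $22 per six-pack.

Demand slope: (25 − 41.5)/(57 − 54) = -5.5, so Qd = 338.5 − 5.5P.
Supply slope: (75 − 70)/(55 − 50) = 1, so Qs = P + 20.
Without the tax, 338.5 − 5.5P = P + 20 gives 6.5P = 318.5, so P* = $49 and Q* = 69.
With the tax collected from suppliers, supply shifts: Qs = (P − 26) + 20.
Solving gives Q = 47 with buyers paying $53 and suppliers receiving $27 (the $26 wedge).
Per-six-pack burden: buyers $4, suppliers $22.
Suppliers take the larger share because supply is less price-elastic here (demand slope 5.5 vs supply slope 1).
The less price-elastic side of the market bears the larger share of a per-unit tax.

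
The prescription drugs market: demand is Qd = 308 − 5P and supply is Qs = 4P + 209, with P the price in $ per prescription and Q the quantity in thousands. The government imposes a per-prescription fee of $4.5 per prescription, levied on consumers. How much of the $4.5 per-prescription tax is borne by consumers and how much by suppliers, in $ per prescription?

Before the tax: set 308 − 5P = 4P + 209 → P* = $11, Q* = 253.
With the tax collected from consumers, demand (in seller-price terms) shifts: Qd = 308 − 5(P + 4.5).
Solving gives Q = 243 with consumers paying $13 and suppliers receiving $8.5 (the $4.5 wedge).
Burden on consumers: $2; on suppliers: $2.5. (They sum to $4.5.)
The less price-elastic side of the market bears the larger share of a per-unit tax.

Consumers bear $2 per prescription; suppliers bear $2.5 per prescription.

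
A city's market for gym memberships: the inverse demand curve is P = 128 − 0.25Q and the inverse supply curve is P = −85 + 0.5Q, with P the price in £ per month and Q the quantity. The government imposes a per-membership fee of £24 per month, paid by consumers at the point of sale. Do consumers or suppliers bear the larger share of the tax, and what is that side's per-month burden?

Rewrite in direct form: Qd = 512 − 4P and Qs = 2P + 170.
Without the tax, 512 − 4P = 2P + 170 gives 6P = 342, so P* = £57 and Q* = 284.
With the tax collected from consumers, demand (in seller-price terms) shifts: Qd = 512 − 4(P + 24).
Solving gives Q = 252 with consumers paying £65 and suppliers receiving £41 (the £24 wedge).
Per-month burden: consumers £8, suppliers £16.
Suppliers take the larger share because supply is less price-elastic here (demand slope 4 vs supply slope 2).
The less price-elastic side of the market bears the larger share of a per-unit tax.

Suppliers bear the larger share: £16 per month.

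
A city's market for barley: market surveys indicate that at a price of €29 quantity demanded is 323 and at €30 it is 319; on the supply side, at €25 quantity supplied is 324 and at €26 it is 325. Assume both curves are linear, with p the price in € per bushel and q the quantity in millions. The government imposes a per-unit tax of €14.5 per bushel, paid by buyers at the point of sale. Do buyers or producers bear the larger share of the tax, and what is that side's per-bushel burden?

Demand slope: (319 − 323)/(30 − 29) = -4, so qd = 439 − 4p.
Supply slope: (325 − 324)/(26 − 25) = 1, so qs = p + 299.
Without the tax, 439 − 4p = p + 299 gives 5p = 140, so p* = €28 and q* = 327.
With the tax collected from buyers, demand (in seller-price terms) shifts: qd = 439 − 4(p + 14.5).
New equilibrium: buyers pay €30.9, producers receive €16.4, q = 315.4. (Wedge: pb − ps = 14.5.)
Per-bushel burden: buyers €2.9, producers €11.6.
Producers take the larger share because supply is less price-elastic here (demand slope 4 vs supply slope 1).
The less price-elastic side of the market bears the larger share of a per-unit tax.

Producers bear the larger share: €11.6 per bushel.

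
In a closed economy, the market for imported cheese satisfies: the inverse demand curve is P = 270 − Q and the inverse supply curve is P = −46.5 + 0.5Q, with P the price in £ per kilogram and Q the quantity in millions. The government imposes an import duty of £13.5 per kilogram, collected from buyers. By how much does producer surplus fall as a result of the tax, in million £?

Producer surplus falls by £929.25 million.

Inverting to Q(P) form: Qd = 270 − P; Qs = 2P + 93.
Before the tax: set 270 − P = 2P + 93 → P* = £59, Q* = 211.
With the tax collected from buyers, demand (in seller-price terms) shifts: Qd = 270 − (P + 13.5).
Solving gives Q = 202 with buyers paying £68 and suppliers receiving £54.5 (the £13.5 wedge).
ΔPS is the trapezoid between Q = 202 and Q = 211 of height £4.5: ½ · (211 + 202) · 4.5 = £929.25.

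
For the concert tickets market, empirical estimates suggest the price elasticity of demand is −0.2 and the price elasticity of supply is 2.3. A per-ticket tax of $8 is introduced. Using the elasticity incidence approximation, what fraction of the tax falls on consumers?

Incidence ratio: consumers' share ≈ εs / (εs + |εd|) = 2.3 / (2.3 + 0.2) = 0.92.
Supply is the more elastic side, so consumers bear the larger share.

Consumers' share ≈ 0.92.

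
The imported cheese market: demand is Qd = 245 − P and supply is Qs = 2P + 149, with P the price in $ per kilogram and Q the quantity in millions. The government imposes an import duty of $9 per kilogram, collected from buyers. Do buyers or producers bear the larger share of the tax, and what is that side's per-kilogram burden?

Without the tax, 245 − P = 2P + 149 gives 3P = 96, so P* = $32 and Q* = 213.
With the tax collected from buyers, demand (in seller-price terms) shifts: Qd = 245 − (P + 9).
Solving gives Q = 207 with buyers paying $38 and producers receiving $29 (the $9 wedge).
Per-kilogram burden: buyers $6, producers $3.
Buyers take the larger share because demand is less price-elastic here (demand slope 1 vs supply slope 2).

Buyers bear the larger share: $6 per kilogram.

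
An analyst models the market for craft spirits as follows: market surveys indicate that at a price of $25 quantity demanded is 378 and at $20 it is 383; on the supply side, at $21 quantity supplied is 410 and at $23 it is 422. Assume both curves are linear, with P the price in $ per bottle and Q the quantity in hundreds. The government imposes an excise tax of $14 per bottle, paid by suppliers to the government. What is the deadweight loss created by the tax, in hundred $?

Demand slope: (383 − 378)/(20 − 25) = -1, so Qd = 403 − P.
Supply slope: (422 − 410)/(23 − 21) = 6, so Qs = 6P + 284.
Without the tax, 403 − P = 6P + 284 gives 7P = 119, so P* = $17 and Q* = 386.
With the tax collected from suppliers, supply shifts: Qs = 6(P − 14) + 284.
Solving gives Q = 374 with consumers paying $29 and suppliers receiving $15 (the $14 wedge).
Quantity falls by |ΔQ| = |386 − 374| = 12.
DWL = ½ · t · |ΔQ| = ½ · 14 · 12 = $84.

Deadweight loss = $84 hundred.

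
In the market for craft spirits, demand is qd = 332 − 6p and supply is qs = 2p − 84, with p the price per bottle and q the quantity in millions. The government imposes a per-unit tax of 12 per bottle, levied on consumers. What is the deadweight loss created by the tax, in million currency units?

Deadweight loss = 108 million.

Before the tax: set 332 − 6p = 2p − 84 → p* = 52, q* = 20.
With the tax collected from consumers, demand (in seller-price terms) shifts: qd = 332 − 6(p + 12).
New equilibrium: consumers pay 55, producers receive 43, q = 2. (Wedge: pb − ps = 12.)
Quantity falls by |ΔQ| = |20 − 2| = 18.
DWL = ½ · t · |ΔQ| = ½ · 12 · 18 = 108.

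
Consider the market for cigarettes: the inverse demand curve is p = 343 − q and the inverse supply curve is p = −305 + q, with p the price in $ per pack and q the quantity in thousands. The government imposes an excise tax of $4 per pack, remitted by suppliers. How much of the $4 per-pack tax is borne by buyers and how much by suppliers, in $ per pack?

Inverting to q(p) form: qd = 343 − p; qs = p + 305.
Without the tax, 343 − p = p + 305 gives 2p = 38, so p* = $19 and q* = 324.
With the tax collected from suppliers, supply shifts: qs = (p − 4) + 305.
New equilibrium: buyers pay $21, suppliers receive $17, q = 322. (Wedge: pb − ps = 4.)
Burden on buyers: $2; on suppliers: $2. (They sum to $4.)
The less price-elastic side of the market bears the larger share of a per-unit tax.

Buyers bear $2 per pack; suppliers bear $2 per pack.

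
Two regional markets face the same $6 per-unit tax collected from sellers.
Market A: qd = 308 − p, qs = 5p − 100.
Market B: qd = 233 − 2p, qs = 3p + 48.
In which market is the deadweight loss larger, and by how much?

Market A: pre-tax p* = $68, q* = 240; post-tax q = 235; deadweight loss = $15.
Market B: pre-tax p* = $37, q* = 159; post-tax q = 151.8; deadweight loss = $21.6.
Difference: $15 vs $21.6 → market B is larger by $6.6.

Market B, by $6.6.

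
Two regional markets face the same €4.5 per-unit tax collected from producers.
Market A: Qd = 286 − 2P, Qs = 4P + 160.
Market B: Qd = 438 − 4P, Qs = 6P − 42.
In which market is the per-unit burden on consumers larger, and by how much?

Market A, by €0.3.

Market A: pre-tax P* = €21, Q* = 244; post-tax Q = 238; per-unit burden on consumers = €3.
Market B: pre-tax P* = €48, Q* = 246; post-tax Q = 235.2; per-unit burden on consumers = €2.7.
Difference: €3 vs €2.7 → market A is larger by €0.3.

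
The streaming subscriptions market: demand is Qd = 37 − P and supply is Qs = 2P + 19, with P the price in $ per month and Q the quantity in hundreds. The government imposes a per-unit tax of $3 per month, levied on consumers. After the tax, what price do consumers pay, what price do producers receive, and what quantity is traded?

Before the tax: set 37 − P = 2P + 19 → P* = $6, Q* = 31.
With the tax collected from consumers, demand (in seller-price terms) shifts: Qd = 37 − (P + 3).
New equilibrium: consumers pay $8, producers receive $5, Q = 29. (Wedge: Pb − Ps = 3.)

Consumers pay $8; producers receive $5; quantity = 29.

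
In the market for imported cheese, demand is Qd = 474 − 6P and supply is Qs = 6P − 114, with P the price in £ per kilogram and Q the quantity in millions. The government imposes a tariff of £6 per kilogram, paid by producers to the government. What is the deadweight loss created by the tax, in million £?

Deadweight loss = £54 million.

Without the tax, 474 − 6P = 6P − 114 gives 12P = 588, so P* = £49 and Q* = 180.
With the tax collected from producers, supply shifts: Qs = 6(P − 6) − 114.
Solving gives Q = 162 with buyers paying £52 and producers receiving £46 (the £6 wedge).
Quantity falls by |ΔQ| = |180 − 162| = 18.
DWL = ½ · t · |ΔQ| = ½ · 6 · 18 = £54.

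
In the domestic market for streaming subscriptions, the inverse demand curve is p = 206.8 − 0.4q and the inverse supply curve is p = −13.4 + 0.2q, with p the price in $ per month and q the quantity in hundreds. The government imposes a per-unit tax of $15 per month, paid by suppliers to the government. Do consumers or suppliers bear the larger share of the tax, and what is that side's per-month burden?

Consumers bear the larger share: $10 per month.

Rewrite in direct form: qd = 517 − 2.5p and qs = 5p + 67.
Without the tax, 517 − 2.5p = 5p + 67 gives 7.5p = 450, so p* = $60 and q* = 367.
With the tax collected from suppliers, supply shifts: qs = 5(p − 15) + 67.
Solving gives q = 342 with consumers paying $70 and suppliers receiving $55 (the $15 wedge).
Per-month burden: consumers $10, suppliers $5.
Consumers take the larger share because demand is less price-elastic here (demand slope 2.5 vs supply slope 5).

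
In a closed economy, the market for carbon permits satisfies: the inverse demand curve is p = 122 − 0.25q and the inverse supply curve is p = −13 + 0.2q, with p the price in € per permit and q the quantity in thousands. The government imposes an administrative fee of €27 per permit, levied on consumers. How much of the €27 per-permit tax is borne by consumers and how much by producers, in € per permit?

Consumers bear €15 per permit; producers bear €12 per permit.

Rewrite in direct form: qd = 488 − 4p and qs = 5p + 65.
Without the tax, 488 − 4p = 5p + 65 gives 9p = 423, so p* = €47 and q* = 300.
With the tax collected from consumers, demand (in seller-price terms) shifts: qd = 488 − 4(p + 27).
New equilibrium: consumers pay €62, producers receive €35, q = 240. (Wedge: pb − ps = 27.)
Burden on consumers: €15; on producers: €12. (They sum to €27.)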